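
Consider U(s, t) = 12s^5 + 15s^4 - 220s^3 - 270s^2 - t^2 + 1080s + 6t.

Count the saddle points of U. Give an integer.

2

U separates as a function of s plus a function of t, so ∇U=0 decouples.
∂U/∂s = 60(s - 3)(s - 1)(s + 2)(s + 3) = 0 at s ∈ {-3, -2, 1, 3}; ∂U/∂t = -2(t - 3) = 0 at t ∈ {3}.
The Hessian is diagonal: diag(U_ss, U_tt). Second derivatives: U_ss(-3)=-1440, U_ss(-2)=900, U_ss(1)=-1440, U_ss(3)=3600; U_tt(3)=-2.
Saddle points occur where the two diagonal entries have opposite signs: (-2, 3), (3, 3). Count: 2.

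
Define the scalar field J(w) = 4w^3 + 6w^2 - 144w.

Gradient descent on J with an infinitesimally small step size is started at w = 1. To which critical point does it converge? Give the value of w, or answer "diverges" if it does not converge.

J'(w) = 12(w - 3)(w + 4), so J'(1) = -120.
Gradient descent moves in the -J' direction, i.e. w is increasing.
The nearest critical point in that direction is w = 3, where J'' = 84 > 0 (a local minimum). The iterate converges there.

3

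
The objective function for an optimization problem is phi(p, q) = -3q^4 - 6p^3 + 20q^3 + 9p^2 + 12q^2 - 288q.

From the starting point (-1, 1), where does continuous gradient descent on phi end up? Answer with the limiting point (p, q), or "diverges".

phi is separable, so gradient descent decouples: p follows -∂phi/∂p, q follows -∂phi/∂q.
∂phi/∂p = -18p(p - 1); at p=-1 this is -36, so p increases.
∂phi/∂q = -12(q - 4)(q - 3)(q + 2); at q=1 this is -216, so q increases.
p converges to its nearest critical value 0 (a local min of the p-part); q converges to 3. The iterate converges to (0, 3).

(0, 3)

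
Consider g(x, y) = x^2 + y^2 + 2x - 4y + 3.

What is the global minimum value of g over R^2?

g(x,y) separates as P(x) + Q(y) + 3, so its minimum is min P + min Q + 3.
P'(x) = 2x + 2 vanishes at x ∈ {-1}; Q'(y) = 2y - 4 vanishes at y ∈ {2}.
Local minima of P (where P''>0): P(-1)=-1. Local minima of Q: Q(2)=-4.
So the global minimum of g is P(-1) + Q(2) + 3 = -1 − 4 + 3 = -2, attained at (-1, 2).

-2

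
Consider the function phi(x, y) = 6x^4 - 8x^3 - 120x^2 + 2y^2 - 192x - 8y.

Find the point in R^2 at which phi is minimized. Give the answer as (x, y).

phi(x,y) separates as P(x) + Q(y), so its minimum is min P + min Q.
P'(x) = 24(x - 4)(x + 1)(x + 2) vanishes at x ∈ {-2, -1, 4}; Q'(y) = 4y - 8 vanishes at y ∈ {2}.
Local minima of P (where P''>0): P(-2)=64, P(4)=-1664. Local minima of Q: Q(2)=-8.
So the global minimum of phi is P(4) + Q(2) = -1664 − 8 = -1672, attained at (4, 2).

(4, 2)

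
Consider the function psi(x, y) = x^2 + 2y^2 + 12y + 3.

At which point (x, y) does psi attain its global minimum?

(0, -3)

psi(x,y) separates as P(x) + Q(y) + 3, so its minimum is min P + min Q + 3.
P'(x) = 2x vanishes at x ∈ {0}; Q'(y) = 4y + 12 vanishes at y ∈ {-3}.
Local minima of P (where P''>0): P(0)=0. Local minima of Q: Q(-3)=-18.
So the global minimum of psi is P(0) + Q(-3) + 3 = 0 − 18 + 3 = -15, attained at (0, -3).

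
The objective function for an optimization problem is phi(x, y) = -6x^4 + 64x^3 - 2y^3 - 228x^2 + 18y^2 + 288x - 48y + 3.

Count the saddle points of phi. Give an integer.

3

phi separates as a function of x plus a function of y, so ∇phi=0 decouples.
∂phi/∂x = -24(x - 4)(x - 3)(x - 1) = 0 at x ∈ {1, 3, 4}; ∂phi/∂y = -6(y - 4)(y - 2) = 0 at y ∈ {2, 4}.
The Hessian is diagonal: diag(phi_xx, phi_yy). Second derivatives: phi_xx(1)=-144, phi_xx(3)=48, phi_xx(4)=-72; phi_yy(2)=12, phi_yy(4)=-12.
Saddle points occur where the two diagonal entries have opposite signs: (1, 2), (3, 4), (4, 2). Count: 3.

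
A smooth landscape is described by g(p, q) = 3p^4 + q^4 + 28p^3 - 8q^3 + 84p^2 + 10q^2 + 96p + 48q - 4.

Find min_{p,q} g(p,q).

g(p,q) separates as A(p) + B(q) − 4, so its minimum is min A + min B − 4.
A'(p) = 12(p + 1)(p + 2)(p + 4) vanishes at p ∈ {-4, -2, -1}; B'(q) = 4(q - 4)(q - 3)(q + 1) vanishes at q ∈ {-1, 3, 4}.
Local minima of A (where A''>0): A(-4)=-64, A(-1)=-37. Local minima of B: B(-1)=-29, B(4)=96.
So the global minimum of g is A(-4) + B(-1) − 4 = -64 − 29 − 4 = -97, attained at (-4, -1).

-97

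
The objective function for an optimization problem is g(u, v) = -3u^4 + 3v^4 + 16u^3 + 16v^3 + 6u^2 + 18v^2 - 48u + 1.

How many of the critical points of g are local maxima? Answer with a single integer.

2

g separates as a function of u plus a function of v, so ∇g=0 decouples.
∂g/∂u = -12(u - 4)(u - 1)(u + 1) = 0 at u ∈ {-1, 1, 4}; ∂g/∂v = 12v(v + 1)(v + 3) = 0 at v ∈ {-3, -1, 0}.
The Hessian is diagonal: diag(g_uu, g_vv). Second derivatives: g_uu(-1)=-120, g_uu(1)=72, g_uu(4)=-180; g_vv(-3)=72, g_vv(-1)=-24, g_vv(0)=36.
Local maxima occur where both diagonal entries negative: (-1, -1), (4, -1). Count: 2.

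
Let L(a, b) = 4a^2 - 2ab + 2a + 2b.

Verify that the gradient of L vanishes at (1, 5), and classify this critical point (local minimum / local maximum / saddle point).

saddle point

∇L = (8a - 2b + 2, -2a + 2); substituting (1, 5) gives ∇L = (0, 0), so (1, 5) is indeed a critical point.
The Hessian of L is constant: H = [[8, -2], [-2, 0]].
det(H) = 8·0 − (-2)² = -4.
Since det(H) < 0, H is indefinite and the critical point is a saddle point.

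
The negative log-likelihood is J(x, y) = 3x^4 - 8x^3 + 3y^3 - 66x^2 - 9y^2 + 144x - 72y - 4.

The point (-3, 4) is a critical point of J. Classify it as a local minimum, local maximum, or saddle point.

The mixed partial ∂²J/∂x∂y is 0, so the Hessian at any point is diag(J_xx, J_yy) = diag(12(3x^2 - 4x - 11), 18(y - 1)).
At (-3, 4): H = diag(336, 54).
Both eigenvalues are positive, so H is positive definite: a local minimum.

local minimum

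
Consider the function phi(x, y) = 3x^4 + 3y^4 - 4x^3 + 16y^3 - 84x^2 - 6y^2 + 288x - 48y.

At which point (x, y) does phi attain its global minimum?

(-4, -4)

phi(x,y) separates as P(x) + Q(y), so its minimum is min P + min Q.
P'(x) = 12(x - 3)(x - 2)(x + 4) vanishes at x ∈ {-4, 2, 3}; Q'(y) = 12(y - 1)(y + 1)(y + 4) vanishes at y ∈ {-4, -1, 1}.
Local minima of P (where P''>0): P(-4)=-1472, P(3)=243. Local minima of Q: Q(-4)=-160, Q(1)=-35.
So the global minimum of phi is P(-4) + Q(-4) = -1472 − 160 = -1632, attained at (-4, -4).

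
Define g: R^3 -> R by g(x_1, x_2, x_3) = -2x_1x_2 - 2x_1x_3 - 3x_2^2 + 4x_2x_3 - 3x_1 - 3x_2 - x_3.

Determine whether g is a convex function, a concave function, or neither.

g is quadratic, so its Hessian is the constant matrix H = [[0, -2, -2], [-2, -6, 4], [-2, 4, 0]].
Leading principal minors: 0, -4, 56.
Neither pattern holds ⇒ H is indefinite ⇒ neither convex nor concave.

neither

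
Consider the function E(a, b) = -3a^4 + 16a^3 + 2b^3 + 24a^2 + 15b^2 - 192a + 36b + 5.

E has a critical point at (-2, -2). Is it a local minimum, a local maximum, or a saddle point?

saddle point

The mixed partial ∂²E/∂a∂b is 0, so the Hessian at any point is diag(E_aa, E_bb) = diag(12(-3a^2 + 8a + 4), 6(2b + 5)).
At (-2, -2): H = diag(-288, 6).
The eigenvalues have opposite signs, so H is indefinite: a saddle point.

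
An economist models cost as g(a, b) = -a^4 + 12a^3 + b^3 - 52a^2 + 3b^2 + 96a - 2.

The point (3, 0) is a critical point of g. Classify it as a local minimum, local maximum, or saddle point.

local minimum

The mixed partial ∂²g/∂a∂b is 0, so the Hessian at any point is diag(g_aa, g_bb) = diag(4(-3a^2 + 18a - 26), 6(b + 1)).
At (3, 0): H = diag(4, 6).
Both eigenvalues are positive, so H is positive definite: a local minimum.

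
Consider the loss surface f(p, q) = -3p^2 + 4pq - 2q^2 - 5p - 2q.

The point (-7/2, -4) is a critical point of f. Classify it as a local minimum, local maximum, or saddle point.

local maximum

The Hessian of f is constant: H = [[-6, 4], [4, -4]].
det(H) = (-6)·(-4) − 4² = 8.
det(H) > 0 and tr(H) = -10 < 0, so H is negative definite and the point is a local maximum.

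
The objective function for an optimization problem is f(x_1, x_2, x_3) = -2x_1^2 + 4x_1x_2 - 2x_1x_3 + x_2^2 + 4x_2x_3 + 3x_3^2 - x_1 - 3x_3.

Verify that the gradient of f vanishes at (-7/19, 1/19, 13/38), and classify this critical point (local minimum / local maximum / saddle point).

∇f = (-4x_1 + 4x_2 - 2x_3 - 1, 4x_1 + 2x_2 + 4x_3, -2x_1 + 4x_2 + 6x_3 - 3); substituting (-7/19, 1/19, 13/38) gives ∇f = (0, 0, 0), so (-7/19, 1/19, 13/38) is indeed a critical point.
The Hessian is constant: H = [[-4, 4, -2], [4, 2, 4], [-2, 4, 6]].
Leading principal minors: Δ₁ = -4, Δ₂ = -24, Δ₃ = -152.
The minors fit neither the all-positive nor the alternating-sign pattern, so H is indefinite: a saddle point.

saddle point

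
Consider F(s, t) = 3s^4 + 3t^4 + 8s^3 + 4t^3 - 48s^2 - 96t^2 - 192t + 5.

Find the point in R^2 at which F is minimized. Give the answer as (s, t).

(-4, 4)

F(s,t) separates as P(s) + Q(t) + 5, so its minimum is min P + min Q + 5.
P'(s) = 12s(s - 2)(s + 4) vanishes at s ∈ {-4, 0, 2}; Q'(t) = 12(t - 4)(t + 1)(t + 4) vanishes at t ∈ {-4, -1, 4}.
Local minima of P (where P''>0): P(-4)=-512, P(2)=-80. Local minima of Q: Q(-4)=-256, Q(4)=-1280.
So the global minimum of F is P(-4) + Q(4) + 5 = -512 − 1280 + 5 = -1787, attained at (-4, 4).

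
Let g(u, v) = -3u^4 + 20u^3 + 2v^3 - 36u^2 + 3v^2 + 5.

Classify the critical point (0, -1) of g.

The mixed partial ∂²g/∂u∂v is 0, so the Hessian at any point is diag(g_uu, g_vv) = diag(12(-3u^2 + 10u - 6), 6(2v + 1)).
At (0, -1): H = diag(-72, -6).
Both eigenvalues are negative, so H is negative definite: a local maximum.

local maximum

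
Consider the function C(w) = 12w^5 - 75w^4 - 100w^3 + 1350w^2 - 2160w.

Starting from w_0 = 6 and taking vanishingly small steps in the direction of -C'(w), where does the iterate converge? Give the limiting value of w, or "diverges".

4

C'(w) = 60(w - 4)(w - 3)(w - 1)(w + 3), so C'(6) = 16200.
Gradient descent moves in the -C' direction, i.e. w is decreasing.
The nearest critical point in that direction is w = 4, where C'' = 1260 > 0 (a local minimum). The iterate converges there.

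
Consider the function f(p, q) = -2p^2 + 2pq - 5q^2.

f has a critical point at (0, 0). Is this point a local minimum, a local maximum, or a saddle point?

The Hessian of f is constant: H = [[-4, 2], [2, -10]].
det(H) = (-4)·(-10) − 2² = 36.
det(H) > 0 and tr(H) = -14 < 0, so H is negative definite and the point is a local maximum.

local maximum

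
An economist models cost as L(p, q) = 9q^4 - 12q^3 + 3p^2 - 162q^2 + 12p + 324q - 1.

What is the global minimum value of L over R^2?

-1390

L(p,q) separates as A(p) + B(q) − 1, so its minimum is min A + min B − 1.
A'(p) = 6p + 12 vanishes at p ∈ {-2}; B'(q) = 36(q - 3)(q - 1)(q + 3) vanishes at q ∈ {-3, 1, 3}.
Local minima of A (where A''>0): A(-2)=-12. Local minima of B: B(-3)=-1377, B(3)=-81.
So the global minimum of L is A(-2) + B(-3) − 1 = -12 − 1377 − 1 = -1390, attained at (-2, -3).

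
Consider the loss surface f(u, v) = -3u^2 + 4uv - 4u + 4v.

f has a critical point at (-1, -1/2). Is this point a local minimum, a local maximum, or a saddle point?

The Hessian of f is constant: H = [[-6, 4], [4, 0]].
det(H) = (-6)·0 − 4² = -16.
Since det(H) < 0, H is indefinite and the critical point is a saddle point.

saddle point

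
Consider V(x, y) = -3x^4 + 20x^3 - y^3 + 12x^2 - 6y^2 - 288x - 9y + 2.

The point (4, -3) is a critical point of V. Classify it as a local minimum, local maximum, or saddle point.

saddle point

The mixed partial ∂²V/∂x∂y is 0, so the Hessian at any point is diag(V_xx, V_yy) = diag(12(-3x^2 + 10x + 2), -6(y + 2)).
At (4, -3): H = diag(-72, 6).
The eigenvalues have opposite signs, so H is indefinite: a saddle point.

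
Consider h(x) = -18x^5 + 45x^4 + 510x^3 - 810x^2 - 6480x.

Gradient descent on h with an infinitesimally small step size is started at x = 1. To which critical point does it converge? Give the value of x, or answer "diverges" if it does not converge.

h'(x) = -90(x - 4)(x - 3)(x + 2)(x + 3), so h'(1) = -6480.
Gradient descent moves in the -h' direction, i.e. x is increasing.
The nearest critical point in that direction is x = 3, where h'' = 2700 > 0 (a local minimum). The iterate converges there.

3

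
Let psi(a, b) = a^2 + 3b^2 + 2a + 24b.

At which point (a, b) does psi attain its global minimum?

psi(a,b) separates as P(a) + Q(b), so its minimum is min P + min Q.
P'(a) = 2a + 2 vanishes at a ∈ {-1}; Q'(b) = 6b + 24 vanishes at b ∈ {-4}.
Local minima of P (where P''>0): P(-1)=-1. Local minima of Q: Q(-4)=-48.
So the global minimum of psi is P(-1) + Q(-4) = -1 − 48 = -49, attained at (-1, -4).

(-1, -4)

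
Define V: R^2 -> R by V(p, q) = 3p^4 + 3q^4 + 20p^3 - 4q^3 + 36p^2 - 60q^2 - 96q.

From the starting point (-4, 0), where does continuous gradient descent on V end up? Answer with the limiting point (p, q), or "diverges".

(-3, 4)

V is separable, so gradient descent decouples: p follows -∂V/∂p, q follows -∂V/∂q.
∂V/∂p = 12p(p + 2)(p + 3); at p=-4 this is -96, so p increases.
∂V/∂q = 12(q - 4)(q + 1)(q + 2); at q=0 this is -96, so q increases.
p converges to its nearest critical value -3 (a local min of the p-part); q converges to 4. The iterate converges to (-3, 4).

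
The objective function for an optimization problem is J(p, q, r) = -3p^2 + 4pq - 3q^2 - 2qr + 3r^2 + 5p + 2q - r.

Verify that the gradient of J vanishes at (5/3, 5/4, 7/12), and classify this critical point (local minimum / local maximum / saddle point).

saddle point

∇J = (-6p + 4q + 5, 4p - 6q - 2r + 2, -2q + 6r - 1); substituting (5/3, 5/4, 7/12) gives ∇J = (0, 0, 0), so (5/3, 5/4, 7/12) is indeed a critical point.
The Hessian is constant: H = [[-6, 4, 0], [4, -6, -2], [0, -2, 6]].
Leading principal minors: Δ₁ = -6, Δ₂ = 20, Δ₃ = 144.
The minors fit neither the all-positive nor the alternating-sign pattern, so H is indefinite: a saddle point.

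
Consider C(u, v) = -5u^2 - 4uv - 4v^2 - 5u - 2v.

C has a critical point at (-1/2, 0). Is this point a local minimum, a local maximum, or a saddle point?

local maximum

The Hessian of C is constant: H = [[-10, -4], [-4, -8]].
det(H) = (-10)·(-8) − (-4)² = 64.
det(H) > 0 and tr(H) = -18 < 0, so H is negative definite and the point is a local maximum.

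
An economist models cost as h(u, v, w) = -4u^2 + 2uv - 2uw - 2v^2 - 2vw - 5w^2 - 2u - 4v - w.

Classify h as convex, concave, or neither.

h is quadratic, so its Hessian is the constant matrix H = [[-8, 2, -2], [2, -4, -2], [-2, -2, -10]].
Leading principal minors: -8, 28, -216.
Signs alternate −, +, − ⇒ H ≺ 0 ⇒ concave.

concave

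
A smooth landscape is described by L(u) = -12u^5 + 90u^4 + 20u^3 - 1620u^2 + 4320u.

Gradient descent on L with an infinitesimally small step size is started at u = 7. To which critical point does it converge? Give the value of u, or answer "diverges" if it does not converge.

L'(u) = -60(u - 4)(u - 3)(u - 2)(u + 3), so L'(7) = -36000.
Gradient descent moves in the -L' direction, i.e. u is increasing.
There is no critical point above u=7, and L' keeps the same sign, so the iterate runs off to +∞.

diverges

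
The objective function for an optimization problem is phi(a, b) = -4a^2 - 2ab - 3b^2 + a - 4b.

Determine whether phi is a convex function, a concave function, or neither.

concave

phi is quadratic, so its Hessian is the constant matrix H = [[-8, -2], [-2, -6]].
det(H) = 44, tr(H) = -14.
det(H) > 0 and tr(H) < 0, so H is negative definite everywhere: concave.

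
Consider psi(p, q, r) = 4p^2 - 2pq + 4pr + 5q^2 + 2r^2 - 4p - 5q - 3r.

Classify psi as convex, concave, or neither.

convex

psi is quadratic, so its Hessian is the constant matrix H = [[8, -2, 4], [-2, 10, 0], [4, 0, 4]].
Leading principal minors: 8, 76, 144.
All positive ⇒ H ≻ 0 ⇒ convex.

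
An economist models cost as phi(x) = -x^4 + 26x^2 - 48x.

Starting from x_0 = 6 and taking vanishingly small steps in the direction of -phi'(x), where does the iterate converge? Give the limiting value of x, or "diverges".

phi'(x) = -4(x - 3)(x - 1)(x + 4), so phi'(6) = -600.
Gradient descent moves in the -phi' direction, i.e. x is increasing.
There is no critical point above x=6, and phi' keeps the same sign, so the iterate runs off to +∞.

diverges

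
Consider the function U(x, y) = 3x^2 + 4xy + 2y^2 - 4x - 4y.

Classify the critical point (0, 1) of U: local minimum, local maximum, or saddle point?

The Hessian of U is constant: H = [[6, 4], [4, 4]].
det(H) = 6·4 − 4² = 8.
det(H) > 0 and tr(H) = 10 > 0, so H is positive definite and the point is a local minimum.

local minimum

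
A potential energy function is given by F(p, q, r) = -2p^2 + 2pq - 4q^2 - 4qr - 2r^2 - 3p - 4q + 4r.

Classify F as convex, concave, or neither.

F is quadratic, so its Hessian is the constant matrix H = [[-4, 2, 0], [2, -8, -4], [0, -4, -4]].
Leading principal minors: -4, 28, -48.
Signs alternate −, +, − ⇒ H ≺ 0 ⇒ concave.

concave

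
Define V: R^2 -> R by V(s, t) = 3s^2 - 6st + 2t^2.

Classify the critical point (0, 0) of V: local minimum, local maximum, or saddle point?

The Hessian of V is constant: H = [[6, -6], [-6, 4]].
det(H) = 6·4 − (-6)² = -12.
Since det(H) < 0, H is indefinite and the critical point is a saddle point.

saddle point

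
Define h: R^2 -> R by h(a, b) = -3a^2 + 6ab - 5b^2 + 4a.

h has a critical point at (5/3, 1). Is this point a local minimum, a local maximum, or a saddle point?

The Hessian of h is constant: H = [[-6, 6], [6, -10]].
det(H) = (-6)·(-10) − 6² = 24.
det(H) > 0 and tr(H) = -16 < 0, so H is negative definite and the point is a local maximum.

local maximum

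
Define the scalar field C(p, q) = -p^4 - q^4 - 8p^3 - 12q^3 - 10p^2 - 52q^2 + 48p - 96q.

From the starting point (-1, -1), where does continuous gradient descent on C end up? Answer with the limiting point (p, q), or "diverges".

C is separable, so gradient descent decouples: p follows -∂C/∂p, q follows -∂C/∂q.
∂C/∂p = -4(p - 1)(p + 3)(p + 4); at p=-1 this is 48, so p decreases.
∂C/∂q = -4(q + 2)(q + 3)(q + 4); at q=-1 this is -24, so q increases.
The q-coordinate has no critical point in that direction and runs off to infinity.

diverges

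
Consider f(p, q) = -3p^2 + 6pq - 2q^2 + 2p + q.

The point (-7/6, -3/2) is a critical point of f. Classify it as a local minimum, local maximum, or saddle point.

The Hessian of f is constant: H = [[-6, 6], [6, -4]].
det(H) = (-6)·(-4) − 6² = -12.
Since det(H) < 0, H is indefinite and the critical point is a saddle point.

saddle point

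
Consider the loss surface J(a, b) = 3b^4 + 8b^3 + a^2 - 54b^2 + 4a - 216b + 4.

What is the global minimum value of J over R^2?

J(a,b) separates as P(a) + Q(b) + 4, so its minimum is min P + min Q + 4.
P'(a) = 2a + 4 vanishes at a ∈ {-2}; Q'(b) = 12(b - 3)(b + 2)(b + 3) vanishes at b ∈ {-3, -2, 3}.
Local minima of P (where P''>0): P(-2)=-4. Local minima of Q: Q(-3)=189, Q(3)=-675.
So the global minimum of J is P(-2) + Q(3) + 4 = -4 − 675 + 4 = -675, attained at (-2, 3).

-675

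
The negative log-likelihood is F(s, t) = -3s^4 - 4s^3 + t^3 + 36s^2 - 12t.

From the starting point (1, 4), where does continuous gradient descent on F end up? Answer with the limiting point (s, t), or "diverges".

(0, 2)

F is separable, so gradient descent decouples: s follows -∂F/∂s, t follows -∂F/∂t.
∂F/∂s = -12s(s - 2)(s + 3); at s=1 this is 48, so s decreases.
∂F/∂t = 3(t - 2)(t + 2); at t=4 this is 36, so t decreases.
s converges to its nearest critical value 0 (a local min of the s-part); t converges to 2. The iterate converges to (0, 2).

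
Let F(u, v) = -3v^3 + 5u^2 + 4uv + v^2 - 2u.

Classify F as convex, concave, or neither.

neither

The term -3v^3 is cubic, so the Hessian is not constant.
∂²F/∂v² = -18v + 2, which takes both signs as v varies (negative for sufficiently large v). A diagonal entry of the Hessian changing sign means the Hessian is neither positive- nor negative-semidefinite on all of R^2.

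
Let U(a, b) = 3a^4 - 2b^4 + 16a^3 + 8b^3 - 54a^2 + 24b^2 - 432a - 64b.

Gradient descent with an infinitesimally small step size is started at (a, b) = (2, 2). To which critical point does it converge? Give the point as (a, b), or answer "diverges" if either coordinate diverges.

U is separable, so gradient descent decouples: a follows -∂U/∂a, b follows -∂U/∂b.
∂U/∂a = 12(a - 3)(a + 3)(a + 4); at a=2 this is -360, so a increases.
∂U/∂b = -8(b - 4)(b - 1)(b + 2); at b=2 this is 64, so b decreases.
a converges to its nearest critical value 3 (a local min of the a-part); b converges to 1. The iterate converges to (3, 1).

(3, 1)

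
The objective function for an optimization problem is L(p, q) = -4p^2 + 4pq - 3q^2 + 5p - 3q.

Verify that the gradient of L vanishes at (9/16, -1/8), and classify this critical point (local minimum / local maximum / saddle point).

∇L = (-8p + 4q + 5, 4p - 6q - 3); substituting (9/16, -1/8) gives ∇L = (0, 0), so (9/16, -1/8) is indeed a critical point.
The Hessian of L is constant: H = [[-8, 4], [4, -6]].
det(H) = (-8)·(-6) − 4² = 32.
det(H) > 0 and tr(H) = -14 < 0, so H is negative definite and the point is a local maximum.

local maximum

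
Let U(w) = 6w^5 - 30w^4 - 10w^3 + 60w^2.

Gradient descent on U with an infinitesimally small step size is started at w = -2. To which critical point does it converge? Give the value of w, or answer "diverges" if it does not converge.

U'(w) = 30w(w - 4)(w - 1)(w + 1), so U'(-2) = 1080.
Gradient descent moves in the -U' direction, i.e. w is decreasing.
There is no critical point below w=-2, and U' keeps the same sign, so the iterate runs off to −∞.

diverges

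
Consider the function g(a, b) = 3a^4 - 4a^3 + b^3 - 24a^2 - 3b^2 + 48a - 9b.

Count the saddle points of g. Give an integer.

3

g separates as a function of a plus a function of b, so ∇g=0 decouples.
∂g/∂a = 12(a - 2)(a - 1)(a + 2) = 0 at a ∈ {-2, 1, 2}; ∂g/∂b = 3(b - 3)(b + 1) = 0 at b ∈ {-1, 3}.
The Hessian is diagonal: diag(g_aa, g_bb). Second derivatives: g_aa(-2)=144, g_aa(1)=-36, g_aa(2)=48; g_bb(-1)=-12, g_bb(3)=12.
Saddle points occur where the two diagonal entries have opposite signs: (-2, -1), (1, 3), (2, -1). Count: 3.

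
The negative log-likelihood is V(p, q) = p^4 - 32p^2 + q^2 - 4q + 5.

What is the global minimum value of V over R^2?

-255

V(p,q) separates as A(p) + B(q) + 5, so its minimum is min A + min B + 5.
A'(p) = 4p(p - 4)(p + 4) vanishes at p ∈ {-4, 0, 4}; B'(q) = 2q - 4 vanishes at q ∈ {2}.
Local minima of A (where A''>0): A(-4)=-256, A(4)=-256. Local minima of B: B(2)=-4.
So the global minimum of V is A(-4) + B(2) + 5 = -256 − 4 + 5 = -255, attained at (-4, 2).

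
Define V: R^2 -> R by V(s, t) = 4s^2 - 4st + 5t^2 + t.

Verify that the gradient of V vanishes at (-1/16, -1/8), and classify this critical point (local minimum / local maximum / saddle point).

local minimum

∇V = (8s - 4t, -4s + 10t + 1); substituting (-1/16, -1/8) gives ∇V = (0, 0), so (-1/16, -1/8) is indeed a critical point.
The Hessian of V is constant: H = [[8, -4], [-4, 10]].
det(H) = 8·10 − (-4)² = 64.
det(H) > 0 and tr(H) = 18 > 0, so H is positive definite and the point is a local minimum.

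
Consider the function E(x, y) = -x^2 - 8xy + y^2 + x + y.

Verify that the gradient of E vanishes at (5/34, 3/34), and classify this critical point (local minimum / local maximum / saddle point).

saddle point

∇E = (-2x - 8y + 1, -8x + 2y + 1); substituting (5/34, 3/34) gives ∇E = (0, 0), so (5/34, 3/34) is indeed a critical point.
The Hessian of E is constant: H = [[-2, -8], [-8, 2]].
det(H) = (-2)·2 − (-8)² = -68.
Since det(H) < 0, H is indefinite and the critical point is a saddle point.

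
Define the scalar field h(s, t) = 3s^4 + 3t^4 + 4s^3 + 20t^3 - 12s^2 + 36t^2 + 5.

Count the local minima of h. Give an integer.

h separates as a function of s plus a function of t, so ∇h=0 decouples.
∂h/∂s = 12s(s - 1)(s + 2) = 0 at s ∈ {-2, 0, 1}; ∂h/∂t = 12t(t + 2)(t + 3) = 0 at t ∈ {-3, -2, 0}.
The Hessian is diagonal: diag(h_ss, h_tt). Second derivatives: h_ss(-2)=72, h_ss(0)=-24, h_ss(1)=36; h_tt(-3)=36, h_tt(-2)=-24, h_tt(0)=72.
Local minima occur where both diagonal entries positive: (-2, -3), (-2, 0), (1, -3), (1, 0). Count: 4.

4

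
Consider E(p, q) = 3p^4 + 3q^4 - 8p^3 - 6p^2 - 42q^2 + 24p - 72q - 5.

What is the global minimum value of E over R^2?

E(p,q) separates as A(p) + B(q) − 5, so its minimum is min A + min B − 5.
A'(p) = 12(p - 2)(p - 1)(p + 1) vanishes at p ∈ {-1, 1, 2}; B'(q) = 12(q - 3)(q + 1)(q + 2) vanishes at q ∈ {-2, -1, 3}.
Local minima of A (where A''>0): A(-1)=-19, A(2)=8. Local minima of B: B(-2)=24, B(3)=-351.
So the global minimum of E is A(-1) + B(3) − 5 = -19 − 351 − 5 = -375, attained at (-1, 3).

-375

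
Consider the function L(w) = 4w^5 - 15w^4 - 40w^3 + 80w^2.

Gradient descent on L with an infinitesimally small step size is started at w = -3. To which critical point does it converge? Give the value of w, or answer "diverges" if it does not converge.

L'(w) = 20w(w - 4)(w - 1)(w + 2), so L'(-3) = 1680.
Gradient descent moves in the -L' direction, i.e. w is decreasing.
There is no critical point below w=-3, and L' keeps the same sign, so the iterate runs off to −∞.

diverges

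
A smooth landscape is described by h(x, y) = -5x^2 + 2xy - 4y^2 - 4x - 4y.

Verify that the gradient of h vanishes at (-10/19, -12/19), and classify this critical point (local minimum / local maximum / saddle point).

local maximum

∇h = (-10x + 2y - 4, 2x - 8y - 4); substituting (-10/19, -12/19) gives ∇h = (0, 0), so (-10/19, -12/19) is indeed a critical point.
The Hessian of h is constant: H = [[-10, 2], [2, -8]].
det(H) = (-10)·(-8) − 2² = 76.
det(H) > 0 and tr(H) = -18 < 0, so H is negative definite and the point is a local maximum.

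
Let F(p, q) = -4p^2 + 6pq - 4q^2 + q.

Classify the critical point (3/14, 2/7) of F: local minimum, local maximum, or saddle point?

The Hessian of F is constant: H = [[-8, 6], [6, -8]].
det(H) = (-8)·(-8) − 6² = 28.
det(H) > 0 and tr(H) = -16 < 0, so H is negative definite and the point is a local maximum.

local maximum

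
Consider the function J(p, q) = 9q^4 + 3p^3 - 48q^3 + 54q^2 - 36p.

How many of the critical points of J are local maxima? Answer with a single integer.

J separates as a function of p plus a function of q, so ∇J=0 decouples.
∂J/∂p = 9(p - 2)(p + 2) = 0 at p ∈ {-2, 2}; ∂J/∂q = 36q(q - 3)(q - 1) = 0 at q ∈ {0, 1, 3}.
The Hessian is diagonal: diag(J_pp, J_qq). Second derivatives: J_pp(-2)=-36, J_pp(2)=36; J_qq(0)=108, J_qq(1)=-72, J_qq(3)=216.
Local maxima occur where both diagonal entries negative: (-2, 1). Count: 1.

1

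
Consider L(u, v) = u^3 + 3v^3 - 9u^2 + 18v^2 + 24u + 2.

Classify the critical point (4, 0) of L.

local minimum

The mixed partial ∂²L/∂u∂v is 0, so the Hessian at any point is diag(L_uu, L_vv) = diag(6(u - 3), 18(v + 2)).
At (4, 0): H = diag(6, 36).
Both eigenvalues are positive, so H is positive definite: a local minimum.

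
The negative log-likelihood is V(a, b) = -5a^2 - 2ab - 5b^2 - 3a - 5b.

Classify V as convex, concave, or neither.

concave

V is quadratic, so its Hessian is the constant matrix H = [[-10, -2], [-2, -10]].
det(H) = 96, tr(H) = -20.
det(H) > 0 and tr(H) < 0, so H is negative definite everywhere: concave.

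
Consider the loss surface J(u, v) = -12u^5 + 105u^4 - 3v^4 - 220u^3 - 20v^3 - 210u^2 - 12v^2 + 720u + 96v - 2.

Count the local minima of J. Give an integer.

J separates as a function of u plus a function of v, so ∇J=0 decouples.
∂J/∂u = -60(u - 4)(u - 3)(u - 1)(u + 1) = 0 at u ∈ {-1, 1, 3, 4}; ∂J/∂v = -12(v - 1)(v + 2)(v + 4) = 0 at v ∈ {-4, -2, 1}.
The Hessian is diagonal: diag(J_uu, J_vv). Second derivatives: J_uu(-1)=2400, J_uu(1)=-720, J_uu(3)=480, J_uu(4)=-900; J_vv(-4)=-120, J_vv(-2)=72, J_vv(1)=-180.
Local minima occur where both diagonal entries positive: (-1, -2), (3, -2). Count: 2.

2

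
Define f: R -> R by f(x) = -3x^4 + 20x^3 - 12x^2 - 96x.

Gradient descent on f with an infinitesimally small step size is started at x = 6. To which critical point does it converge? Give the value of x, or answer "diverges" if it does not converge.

diverges

f'(x) = -12(x - 4)(x - 2)(x + 1), so f'(6) = -672.
Gradient descent moves in the -f' direction, i.e. x is increasing.
There is no critical point above x=6, and f' keeps the same sign, so the iterate runs off to +∞.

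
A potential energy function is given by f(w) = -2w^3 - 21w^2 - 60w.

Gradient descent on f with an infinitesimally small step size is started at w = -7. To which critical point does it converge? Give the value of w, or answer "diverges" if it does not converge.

-5

f'(w) = -6(w + 2)(w + 5), so f'(-7) = -60.
Gradient descent moves in the -f' direction, i.e. w is increasing.
The nearest critical point in that direction is w = -5, where f'' = 18 > 0 (a local minimum). The iterate converges there.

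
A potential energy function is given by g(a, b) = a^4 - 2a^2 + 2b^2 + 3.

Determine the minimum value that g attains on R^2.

g(a,b) separates as P(a) + Q(b) + 3, so its minimum is min P + min Q + 3.
P'(a) = 4a(a - 1)(a + 1) vanishes at a ∈ {-1, 0, 1}; Q'(b) = 4b vanishes at b ∈ {0}.
Local minima of P (where P''>0): P(-1)=-1, P(1)=-1. Local minima of Q: Q(0)=0.
So the global minimum of g is P(-1) + Q(0) + 3 = -1 + 0 + 3 = 2, attained at (-1, 0).

2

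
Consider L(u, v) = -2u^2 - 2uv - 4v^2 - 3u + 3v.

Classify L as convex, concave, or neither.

concave

L is quadratic, so its Hessian is the constant matrix H = [[-4, -2], [-2, -8]].
det(H) = 28, tr(H) = -12.
det(H) > 0 and tr(H) < 0, so H is negative definite everywhere: concave.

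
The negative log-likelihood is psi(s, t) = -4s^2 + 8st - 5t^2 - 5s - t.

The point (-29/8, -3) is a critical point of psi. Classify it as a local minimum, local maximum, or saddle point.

The Hessian of psi is constant: H = [[-8, 8], [8, -10]].
det(H) = (-8)·(-10) − 8² = 16.
det(H) > 0 and tr(H) = -18 < 0, so H is negative definite and the point is a local maximum.

local maximum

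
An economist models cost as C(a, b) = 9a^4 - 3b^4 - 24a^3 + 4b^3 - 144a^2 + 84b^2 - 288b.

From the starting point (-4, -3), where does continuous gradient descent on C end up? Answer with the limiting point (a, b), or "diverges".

(-2, 2)

C is separable, so gradient descent decouples: a follows -∂C/∂a, b follows -∂C/∂b.
∂C/∂a = 36a(a - 4)(a + 2); at a=-4 this is -2304, so a increases.
∂C/∂b = -12(b - 3)(b - 2)(b + 4); at b=-3 this is -360, so b increases.
a converges to its nearest critical value -2 (a local min of the a-part); b converges to 2. The iterate converges to (-2, 2).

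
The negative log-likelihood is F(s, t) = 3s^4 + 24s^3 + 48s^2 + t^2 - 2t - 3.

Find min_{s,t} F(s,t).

F(s,t) separates as P(s) + Q(t) − 3, so its minimum is min P + min Q − 3.
P'(s) = 12s(s + 2)(s + 4) vanishes at s ∈ {-4, -2, 0}; Q'(t) = 2(t - 1) vanishes at t ∈ {1}.
Local minima of P (where P''>0): P(-4)=0, P(0)=0. Local minima of Q: Q(1)=-1.
So the global minimum of F is P(-4) + Q(1) − 3 = 0 − 1 − 3 = -4, attained at (-4, 1).

-4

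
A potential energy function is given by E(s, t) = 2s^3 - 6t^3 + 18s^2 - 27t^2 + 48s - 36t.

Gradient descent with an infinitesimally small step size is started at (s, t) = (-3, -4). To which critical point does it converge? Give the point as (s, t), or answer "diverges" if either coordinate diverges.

E is separable, so gradient descent decouples: s follows -∂E/∂s, t follows -∂E/∂t.
∂E/∂s = 6(s + 2)(s + 4); at s=-3 this is -6, so s increases.
∂E/∂t = -18(t + 1)(t + 2); at t=-4 this is -108, so t increases.
s converges to its nearest critical value -2 (a local min of the s-part); t converges to -2. The iterate converges to (-2, -2).

(-2, -2)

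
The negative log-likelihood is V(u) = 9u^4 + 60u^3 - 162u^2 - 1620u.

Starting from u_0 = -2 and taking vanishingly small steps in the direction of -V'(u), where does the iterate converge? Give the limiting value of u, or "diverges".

V'(u) = 36(u - 3)(u + 3)(u + 5), so V'(-2) = -540.
Gradient descent moves in the -V' direction, i.e. u is increasing.
The nearest critical point in that direction is u = 3, where V'' = 1728 > 0 (a local minimum). The iterate converges there.

3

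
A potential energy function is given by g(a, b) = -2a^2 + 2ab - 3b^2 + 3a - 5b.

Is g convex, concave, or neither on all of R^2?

g is quadratic, so its Hessian is the constant matrix H = [[-4, 2], [2, -6]].
det(H) = 20, tr(H) = -10.
det(H) > 0 and tr(H) < 0, so H is negative definite everywhere: concave.

concave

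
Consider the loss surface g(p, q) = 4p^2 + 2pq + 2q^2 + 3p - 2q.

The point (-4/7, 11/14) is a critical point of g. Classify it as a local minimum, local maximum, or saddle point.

The Hessian of g is constant: H = [[8, 2], [2, 4]].
det(H) = 8·4 − 2² = 28.
det(H) > 0 and tr(H) = 12 > 0, so H is positive definite and the point is a local minimum.

local minimum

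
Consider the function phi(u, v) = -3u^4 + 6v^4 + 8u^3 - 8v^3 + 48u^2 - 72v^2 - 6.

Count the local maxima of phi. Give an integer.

2

phi separates as a function of u plus a function of v, so ∇phi=0 decouples.
∂phi/∂u = -12u(u - 4)(u + 2) = 0 at u ∈ {-2, 0, 4}; ∂phi/∂v = 24v(v - 3)(v + 2) = 0 at v ∈ {-2, 0, 3}.
The Hessian is diagonal: diag(phi_uu, phi_vv). Second derivatives: phi_uu(-2)=-144, phi_uu(0)=96, phi_uu(4)=-288; phi_vv(-2)=240, phi_vv(0)=-144, phi_vv(3)=360.
Local maxima occur where both diagonal entries negative: (-2, 0), (4, 0). Count: 2.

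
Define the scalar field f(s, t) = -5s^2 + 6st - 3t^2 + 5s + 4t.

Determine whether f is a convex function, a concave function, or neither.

f is quadratic, so its Hessian is the constant matrix H = [[-10, 6], [6, -6]].
det(H) = 24, tr(H) = -16.
det(H) > 0 and tr(H) < 0, so H is negative definite everywhere: concave.

concave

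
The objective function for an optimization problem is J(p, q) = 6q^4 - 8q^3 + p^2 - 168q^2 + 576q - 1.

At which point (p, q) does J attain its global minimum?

J(p,q) separates as A(p) + B(q) − 1, so its minimum is min A + min B − 1.
A'(p) = 2p vanishes at p ∈ {0}; B'(q) = 24(q - 3)(q - 2)(q + 4) vanishes at q ∈ {-4, 2, 3}.
Local minima of A (where A''>0): A(0)=0. Local minima of B: B(-4)=-2944, B(3)=486.
So the global minimum of J is A(0) + B(-4) − 1 = 0 − 2944 − 1 = -2945, attained at (0, -4).

(0, -4)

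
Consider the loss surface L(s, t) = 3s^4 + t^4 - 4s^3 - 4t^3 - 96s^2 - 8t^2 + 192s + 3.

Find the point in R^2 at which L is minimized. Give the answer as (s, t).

L(s,t) separates as P(s) + Q(t) + 3, so its minimum is min P + min Q + 3.
P'(s) = 12(s - 4)(s - 1)(s + 4) vanishes at s ∈ {-4, 1, 4}; Q'(t) = 4t(t - 4)(t + 1) vanishes at t ∈ {-1, 0, 4}.
Local minima of P (where P''>0): P(-4)=-1280, P(4)=-256. Local minima of Q: Q(-1)=-3, Q(4)=-128.
So the global minimum of L is P(-4) + Q(4) + 3 = -1280 − 128 + 3 = -1405, attained at (-4, 4).

(-4, 4)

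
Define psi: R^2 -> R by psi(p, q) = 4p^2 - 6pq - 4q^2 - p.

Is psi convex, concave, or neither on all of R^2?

psi is quadratic, so its Hessian is the constant matrix H = [[8, -6], [-6, -8]].
det(H) = -100, tr(H) = 0.
det(H) < 0, so H is indefinite: neither convex nor concave.

neither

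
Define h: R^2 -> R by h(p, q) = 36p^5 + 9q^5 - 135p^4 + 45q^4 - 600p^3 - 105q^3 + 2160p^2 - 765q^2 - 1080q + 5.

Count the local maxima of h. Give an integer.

4

h separates as a function of p plus a function of q, so ∇h=0 decouples.
∂h/∂p = 180p(p - 4)(p - 2)(p + 3) = 0 at p ∈ {-3, 0, 2, 4}; ∂h/∂q = 45(q - 3)(q + 1)(q + 2)(q + 4) = 0 at q ∈ {-4, -2, -1, 3}.
The Hessian is diagonal: diag(h_pp, h_qq). Second derivatives: h_pp(-3)=-18900, h_pp(0)=4320, h_pp(2)=-3600, h_pp(4)=10080; h_qq(-4)=-1890, h_qq(-2)=450, h_qq(-1)=-540, h_qq(3)=6300.
Local maxima occur where both diagonal entries negative: (-3, -4), (-3, -1), (2, -4), (2, -1). Count: 4.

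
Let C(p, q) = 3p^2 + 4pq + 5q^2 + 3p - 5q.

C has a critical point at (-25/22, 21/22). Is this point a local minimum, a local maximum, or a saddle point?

The Hessian of C is constant: H = [[6, 4], [4, 10]].
det(H) = 6·10 − 4² = 44.
det(H) > 0 and tr(H) = 16 > 0, so H is positive definite and the point is a local minimum.

local minimum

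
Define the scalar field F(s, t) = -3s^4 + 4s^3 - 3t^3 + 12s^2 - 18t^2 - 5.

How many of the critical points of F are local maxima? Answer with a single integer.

2

F separates as a function of s plus a function of t, so ∇F=0 decouples.
∂F/∂s = -12s(s - 2)(s + 1) = 0 at s ∈ {-1, 0, 2}; ∂F/∂t = -9t(t + 4) = 0 at t ∈ {-4, 0}.
The Hessian is diagonal: diag(F_ss, F_tt). Second derivatives: F_ss(-1)=-36, F_ss(0)=24, F_ss(2)=-72; F_tt(-4)=36, F_tt(0)=-36.
Local maxima occur where both diagonal entries negative: (-1, 0), (2, 0). Count: 2.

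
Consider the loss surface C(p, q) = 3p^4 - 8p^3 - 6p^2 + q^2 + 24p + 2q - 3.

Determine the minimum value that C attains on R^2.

-23

C(p,q) separates as A(p) + B(q) − 3, so its minimum is min A + min B − 3.
A'(p) = 12(p - 2)(p - 1)(p + 1) vanishes at p ∈ {-1, 1, 2}; B'(q) = 2q + 2 vanishes at q ∈ {-1}.
Local minima of A (where A''>0): A(-1)=-19, A(2)=8. Local minima of B: B(-1)=-1.
So the global minimum of C is A(-1) + B(-1) − 3 = -19 − 1 − 3 = -23, attained at (-1, -1).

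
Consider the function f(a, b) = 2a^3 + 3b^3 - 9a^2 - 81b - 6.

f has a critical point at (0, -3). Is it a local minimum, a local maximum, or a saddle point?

local maximum

The mixed partial ∂²f/∂a∂b is 0, so the Hessian at any point is diag(f_aa, f_bb) = diag(6(2a - 3), 18b).
At (0, -3): H = diag(-18, -54).
Both eigenvalues are negative, so H is negative definite: a local maximum.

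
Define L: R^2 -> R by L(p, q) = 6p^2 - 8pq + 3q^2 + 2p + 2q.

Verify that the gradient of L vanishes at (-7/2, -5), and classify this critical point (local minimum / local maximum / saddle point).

∇L = (12p - 8q + 2, -8p + 6q + 2); substituting (-7/2, -5) gives ∇L = (0, 0), so (-7/2, -5) is indeed a critical point.
The Hessian of L is constant: H = [[12, -8], [-8, 6]].
det(H) = 12·6 − (-8)² = 8.
det(H) > 0 and tr(H) = 18 > 0, so H is positive definite and the point is a local minimum.

local minimum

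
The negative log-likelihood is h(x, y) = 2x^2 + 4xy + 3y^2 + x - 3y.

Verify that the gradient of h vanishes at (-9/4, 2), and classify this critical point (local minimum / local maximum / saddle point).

local minimum

∇h = (4x + 4y + 1, 4x + 6y - 3); substituting (-9/4, 2) gives ∇h = (0, 0), so (-9/4, 2) is indeed a critical point.
The Hessian of h is constant: H = [[4, 4], [4, 6]].
det(H) = 4·6 − 4² = 8.
det(H) > 0 and tr(H) = 10 > 0, so H is positive definite and the point is a local minimum.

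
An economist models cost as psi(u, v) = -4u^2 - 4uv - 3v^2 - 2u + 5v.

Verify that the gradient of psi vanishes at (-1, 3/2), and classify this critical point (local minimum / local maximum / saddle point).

local maximum

∇psi = (-8u - 4v - 2, -4u - 6v + 5); substituting (-1, 3/2) gives ∇psi = (0, 0), so (-1, 3/2) is indeed a critical point.
The Hessian of psi is constant: H = [[-8, -4], [-4, -6]].
det(H) = (-8)·(-6) − (-4)² = 32.
det(H) > 0 and tr(H) = -14 < 0, so H is negative definite and the point is a local maximum.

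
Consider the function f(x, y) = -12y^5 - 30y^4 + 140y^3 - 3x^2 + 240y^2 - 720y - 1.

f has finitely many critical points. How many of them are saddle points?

2

f separates as a function of x plus a function of y, so ∇f=0 decouples.
∂f/∂x = -6x = 0 at x ∈ {0}; ∂f/∂y = -60(y - 2)(y - 1)(y + 2)(y + 3) = 0 at y ∈ {-3, -2, 1, 2}.
The Hessian is diagonal: diag(f_xx, f_yy). Second derivatives: f_xx(0)=-6; f_yy(-3)=1200, f_yy(-2)=-720, f_yy(1)=720, f_yy(2)=-1200.
Saddle points occur where the two diagonal entries have opposite signs: (0, -3), (0, 1). Count: 2.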